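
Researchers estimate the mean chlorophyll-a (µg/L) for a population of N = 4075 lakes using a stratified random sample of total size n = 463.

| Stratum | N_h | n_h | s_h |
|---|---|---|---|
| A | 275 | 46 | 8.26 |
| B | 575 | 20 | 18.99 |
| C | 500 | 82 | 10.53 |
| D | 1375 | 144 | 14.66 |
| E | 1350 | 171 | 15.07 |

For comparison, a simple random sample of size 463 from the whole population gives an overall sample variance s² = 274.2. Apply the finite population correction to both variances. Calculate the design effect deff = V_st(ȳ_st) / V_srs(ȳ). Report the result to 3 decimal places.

deff ≈ 1.236

V̂(ȳ_st) = Σ W_h² (1 − n_h/N_h) s_h²/n_h, with W_h = N_h/N and N = 4075:
  stratum A: (275/4075)²·(1 − 46/275)·8.26²/46 = 0.00562491
  stratum B: (575/4075)²·(1 − 20/575)·18.99²/20 = 0.346518
  stratum C: (500/4075)²·(1 − 82/500)·10.53²/82 = 0.017019
  stratum D: (1375/4075)²·(1 − 144/1375)·14.66²/144 = 0.152129
  stratum E: (1350/4075)²·(1 − 171/1350)·15.07²/171 = 0.127298
V_st = 0.648589
V_srs = (1 − 463/4075)·274.2/463 = 0.524936
deff = V_st / V_srs = 0.648589/0.524936 = 1.2356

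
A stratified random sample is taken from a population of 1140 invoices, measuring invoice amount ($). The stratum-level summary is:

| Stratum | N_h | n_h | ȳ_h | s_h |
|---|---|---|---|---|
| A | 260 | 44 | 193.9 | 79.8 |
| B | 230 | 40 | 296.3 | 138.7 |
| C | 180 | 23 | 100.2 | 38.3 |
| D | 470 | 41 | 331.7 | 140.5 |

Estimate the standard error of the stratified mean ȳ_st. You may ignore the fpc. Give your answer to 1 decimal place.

SE(ȳ_st) ≈ 10.5

V̂(ȳ_st) = Σ W_h² s_h²/n_h, with W_h = N_h/N and N = 1140:
  stratum A: (260/1140)²·79.8²/44 = 7.52818
  stratum B: (230/1140)²·138.7²/40 = 19.5767
  stratum C: (180/1140)²·38.3²/23 = 1.59003
  stratum D: (470/1140)²·140.5²/41 = 81.838
V̂(ȳ_st) = 110.533
SE(ȳ_st) = √110.533 = 10.5135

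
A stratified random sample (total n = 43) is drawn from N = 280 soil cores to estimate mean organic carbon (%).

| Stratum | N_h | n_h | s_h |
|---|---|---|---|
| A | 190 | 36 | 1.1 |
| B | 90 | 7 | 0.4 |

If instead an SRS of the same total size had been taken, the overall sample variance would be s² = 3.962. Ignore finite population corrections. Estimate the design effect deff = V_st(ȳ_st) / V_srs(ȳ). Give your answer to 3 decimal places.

deff ≈ 0.194

V̂(ȳ_st) = Σ W_h² s_h²/n_h, with W_h = N_h/N and N = 280:
  stratum A: (190/280)²·1.1²/36 = 0.0154765
  stratum B: (90/280)²·0.4²/7 = 0.00236152
V_st = 0.0178381
V_srs = s²/n = 3.962/43 = 0.0921395
deff = V_st / V_srs = 0.0178381/0.0921395 = 0.1936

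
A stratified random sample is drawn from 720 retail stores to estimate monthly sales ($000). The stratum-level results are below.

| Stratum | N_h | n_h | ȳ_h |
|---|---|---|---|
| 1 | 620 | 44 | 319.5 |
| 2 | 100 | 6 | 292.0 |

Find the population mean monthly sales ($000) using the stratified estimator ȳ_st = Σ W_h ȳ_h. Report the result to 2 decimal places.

ȳ_st ≈ 315.68

N = Σ N_h = 720. Stratum weights W_h = N_h/N.
ȳ_st = (620·319.5 + 100·292.0) / 720 = 315.6806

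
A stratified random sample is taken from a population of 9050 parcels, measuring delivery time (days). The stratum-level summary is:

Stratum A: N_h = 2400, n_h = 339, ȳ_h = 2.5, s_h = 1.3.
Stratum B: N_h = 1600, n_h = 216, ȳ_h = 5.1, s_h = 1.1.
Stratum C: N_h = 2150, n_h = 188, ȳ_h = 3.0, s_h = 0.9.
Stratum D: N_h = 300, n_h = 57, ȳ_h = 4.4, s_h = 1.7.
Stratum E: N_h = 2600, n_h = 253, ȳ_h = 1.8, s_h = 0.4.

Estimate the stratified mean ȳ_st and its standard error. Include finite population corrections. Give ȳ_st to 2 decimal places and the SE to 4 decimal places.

ȳ_st ≈ 2.94, SE ≈ 0.0277

ȳ_st = Σ W_h ȳ_h = (2400·2.5 + 1600·5.1 + 2150·3.0 + 300·4.4 + 2600·1.8)/9050 = 2.94033
V̂(ȳ_st) = Σ W_h² (1 − n_h/N_h) s_h²/n_h, with W_h = N_h/N and N = 9050:
  stratum A: (2400/9050)²·(1 − 339/2400)·1.3²/339 = 0.000301078
  stratum B: (1600/9050)²·(1 − 216/1600)·1.1²/216 = 0.000151457
  stratum C: (2150/9050)²·(1 − 188/2150)·0.9²/188 = 0.000221905
  stratum D: (300/9050)²·(1 − 57/300)·1.7²/57 = 4.51288e-05
  stratum E: (2600/9050)²·(1 − 253/2600)·0.4²/253 = 4.71182e-05
V̂(ȳ_st) = 0.000766688
SE(ȳ_st) = √0.000766688 = 0.0276891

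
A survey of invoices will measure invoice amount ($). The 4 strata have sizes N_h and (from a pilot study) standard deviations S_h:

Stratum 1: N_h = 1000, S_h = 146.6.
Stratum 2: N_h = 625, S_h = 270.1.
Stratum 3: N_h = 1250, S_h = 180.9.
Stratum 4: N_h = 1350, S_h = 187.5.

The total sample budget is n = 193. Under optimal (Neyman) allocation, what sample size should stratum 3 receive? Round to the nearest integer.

55

Neyman allocation: n_h = n · N_h S_h / Σ N_i S_i, with n = 193.
  stratum 1: N_h·S_h = 1000·146.6 = 146600.00
  stratum 2: N_h·S_h = 625·270.1 = 168812.50
  stratum 3: N_h·S_h = 1250·180.9 = 226125.00
  stratum 4: N_h·S_h = 1350·187.5 = 253125.00
Σ N_h S_h = 794662.50
n for stratum 3 = 193·226125.00/794662.50 = 54.919 → 55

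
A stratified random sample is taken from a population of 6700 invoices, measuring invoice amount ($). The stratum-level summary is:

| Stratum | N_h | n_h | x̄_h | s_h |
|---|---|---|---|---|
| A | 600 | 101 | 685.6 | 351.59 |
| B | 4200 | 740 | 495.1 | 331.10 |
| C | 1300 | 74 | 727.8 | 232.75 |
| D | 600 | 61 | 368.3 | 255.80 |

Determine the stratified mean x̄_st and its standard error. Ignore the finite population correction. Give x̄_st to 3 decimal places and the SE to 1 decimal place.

x̄_st ≈ 545.955, SE ≈ 10.2

x̄_st = Σ W_h x̄_h = (600·685.6 + 4200·495.1 + 1300·727.8 + 600·368.3)/6700 = 545.95522
V̂(x̄_st) = Σ W_h² s_h²/n_h, with W_h = N_h/N and N = 6700:
  stratum A: (600/6700)²·351.59²/101 = 9.81532
  stratum B: (4200/6700)²·331.10²/740 = 58.2151
  stratum C: (1300/6700)²·232.75²/74 = 27.5604
  stratum D: (600/6700)²·255.80²/61 = 8.60249
V̂(x̄_st) = 104.193
SE(x̄_st) = √104.193 = 10.2075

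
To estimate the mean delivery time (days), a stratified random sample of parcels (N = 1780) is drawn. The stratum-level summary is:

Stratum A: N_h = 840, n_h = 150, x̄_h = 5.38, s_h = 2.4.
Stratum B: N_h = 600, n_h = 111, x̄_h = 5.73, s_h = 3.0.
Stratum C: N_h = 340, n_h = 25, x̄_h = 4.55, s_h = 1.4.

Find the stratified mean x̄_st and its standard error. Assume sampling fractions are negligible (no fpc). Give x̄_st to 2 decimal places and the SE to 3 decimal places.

x̄_st ≈ 5.34, SE ≈ 0.144

x̄_st = Σ W_h x̄_h = (840·5.38 + 600·5.73 + 340·4.55)/1780 = 5.33944
V̂(x̄_st) = Σ W_h² s_h²/n_h, with W_h = N_h/N and N = 1780:
  stratum A: (840/1780)²·2.4²/150 = 0.00855165
  stratum B: (600/1780)²·3.0²/111 = 0.0092126
  stratum C: (340/1780)²·1.4²/25 = 0.00286045
V̂(x̄_st) = 0.0206247
SE(x̄_st) = √0.0206247 = 0.143613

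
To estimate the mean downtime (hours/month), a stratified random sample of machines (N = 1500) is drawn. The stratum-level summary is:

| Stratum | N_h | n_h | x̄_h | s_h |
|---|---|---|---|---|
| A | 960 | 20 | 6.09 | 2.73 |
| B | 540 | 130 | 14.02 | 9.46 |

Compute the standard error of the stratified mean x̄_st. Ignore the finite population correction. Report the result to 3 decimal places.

SE(x̄_st) ≈ 0.492

V̂(x̄_st) = Σ W_h² s_h²/n_h, with W_h = N_h/N and N = 1500:
  stratum A: (960/1500)²·2.73²/20 = 0.152635
  stratum B: (540/1500)²·9.46²/130 = 0.0892162
V̂(x̄_st) = 0.241852
SE(x̄_st) = √0.241852 = 0.491784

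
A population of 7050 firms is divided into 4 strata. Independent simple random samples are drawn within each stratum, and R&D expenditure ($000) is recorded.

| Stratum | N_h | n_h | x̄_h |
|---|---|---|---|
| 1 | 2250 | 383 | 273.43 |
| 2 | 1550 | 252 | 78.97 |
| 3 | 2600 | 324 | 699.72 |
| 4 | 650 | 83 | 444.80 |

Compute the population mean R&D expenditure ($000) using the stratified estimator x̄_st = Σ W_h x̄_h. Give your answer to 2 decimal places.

x̄_st ≈ 403.69

N = Σ N_h = 7050. Stratum weights W_h = N_h/N.
x̄_st = (2250·273.43 + 1550·78.97 + 2600·699.72 + 650·444.80) / 7050 = 403.6898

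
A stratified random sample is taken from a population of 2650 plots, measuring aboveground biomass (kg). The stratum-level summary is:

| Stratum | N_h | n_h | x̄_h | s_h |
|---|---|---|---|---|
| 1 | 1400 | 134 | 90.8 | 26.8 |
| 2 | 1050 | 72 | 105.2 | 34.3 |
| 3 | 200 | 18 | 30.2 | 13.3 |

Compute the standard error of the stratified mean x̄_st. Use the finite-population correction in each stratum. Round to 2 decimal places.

V̂(x̄_st) = Σ W_h² (1 − n_h/N_h) s_h²/n_h, with W_h = N_h/N and N = 2650:
  stratum 1: (1400/2650)²·(1 − 134/1400)·26.8²/134 = 1.3528
  stratum 2: (1050/2650)²·(1 − 72/1050)·34.3²/72 = 2.38942
  stratum 3: (200/2650)²·(1 − 18/200)·13.3²/18 = 0.0509378
V̂(x̄_st) = 3.79316
SE(x̄_st) = √3.79316 = 1.9476

SE(x̄_st) ≈ 1.95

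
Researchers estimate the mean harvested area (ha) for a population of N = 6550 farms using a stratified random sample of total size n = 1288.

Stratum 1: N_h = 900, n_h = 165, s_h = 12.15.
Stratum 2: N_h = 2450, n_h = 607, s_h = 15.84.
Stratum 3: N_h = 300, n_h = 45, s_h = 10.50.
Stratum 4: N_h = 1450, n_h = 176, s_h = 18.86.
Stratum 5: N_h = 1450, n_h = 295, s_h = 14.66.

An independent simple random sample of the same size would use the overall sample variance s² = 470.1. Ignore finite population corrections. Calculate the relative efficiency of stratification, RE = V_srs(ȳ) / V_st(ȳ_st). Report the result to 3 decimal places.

RE ≈ 1.701

V̂(ȳ_st) = Σ W_h² s_h²/n_h, with W_h = N_h/N and N = 6550:
  stratum 1: (900/6550)²·12.15²/165 = 0.0168916
  stratum 2: (2450/6550)²·15.84²/607 = 0.0578324
  stratum 3: (300/6550)²·10.50²/45 = 0.00513956
  stratum 4: (1450/6550)²·18.86²/176 = 0.0990431
  stratum 5: (1450/6550)²·14.66²/295 = 0.0357026
V_st = 0.214609
V_srs = s²/n = 470.1/1288 = 0.364984
Relative efficiency = V_srs / V_st = 0.364984/0.214609 = 1.7007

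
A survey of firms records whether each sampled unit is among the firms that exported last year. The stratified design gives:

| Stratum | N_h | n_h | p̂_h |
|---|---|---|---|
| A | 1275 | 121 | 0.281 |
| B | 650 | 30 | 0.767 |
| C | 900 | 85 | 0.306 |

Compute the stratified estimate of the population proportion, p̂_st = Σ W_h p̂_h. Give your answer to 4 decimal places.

p̂_st ≈ 0.4008

N = 2825; stratum weights W_h = N_h/N.
p̂_st = Σ W_h p̂_h = (1275·0.281 + 650·0.767 + 900·0.306)/2825 = 0.40079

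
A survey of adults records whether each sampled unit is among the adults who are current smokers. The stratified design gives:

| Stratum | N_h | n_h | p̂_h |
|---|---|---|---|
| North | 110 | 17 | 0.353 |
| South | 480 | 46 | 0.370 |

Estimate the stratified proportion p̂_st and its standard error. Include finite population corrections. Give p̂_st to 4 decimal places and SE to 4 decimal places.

p̂_st ≈ 0.3668, SE ≈ 0.0593

N = 590; stratum weights W_h = N_h/N.
p̂_st = Σ W_h p̂_h = (110·0.353 + 480·0.370)/590 = 0.36683
V̂(p̂_st) = Σ W_h² (1 − n_h/N_h) p̂_h(1−p̂_h)/(n_h−1):
  stratum North: (110/590)²·(1 − 17/110)·0.353·0.647/16 = 0.000419499
  stratum South: (480/590)²·(1 − 46/480)·0.370·0.630/45 = 0.00309996
V̂(p̂_st) = 0.00351946; SE = √V̂ = 0.0593251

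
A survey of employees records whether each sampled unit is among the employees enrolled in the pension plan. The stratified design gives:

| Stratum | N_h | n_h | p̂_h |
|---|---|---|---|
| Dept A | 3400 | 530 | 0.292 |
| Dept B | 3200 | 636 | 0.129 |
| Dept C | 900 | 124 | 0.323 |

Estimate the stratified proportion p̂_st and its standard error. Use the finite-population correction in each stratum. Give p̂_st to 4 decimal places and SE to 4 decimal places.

p̂_st ≈ 0.2262, SE ≈ 0.0108

N = 7500; stratum weights W_h = N_h/N.
p̂_st = Σ W_h p̂_h = (3400·0.292 + 3200·0.129 + 900·0.323)/7500 = 0.22617
V̂(p̂_st) = Σ W_h² (1 − n_h/N_h) p̂_h(1−p̂_h)/(n_h−1):
  stratum Dept A: (3400/7500)²·(1 − 530/3400)·0.292·0.708/529 = 6.77952e-05
  stratum Dept B: (3200/7500)²·(1 − 636/3200)·0.129·0.871/635 = 2.58095e-05
  stratum Dept C: (900/7500)²·(1 − 124/900)·0.323·0.677/123 = 2.20733e-05
V̂(p̂_st) = 0.000115678; SE = √V̂ = 0.0107554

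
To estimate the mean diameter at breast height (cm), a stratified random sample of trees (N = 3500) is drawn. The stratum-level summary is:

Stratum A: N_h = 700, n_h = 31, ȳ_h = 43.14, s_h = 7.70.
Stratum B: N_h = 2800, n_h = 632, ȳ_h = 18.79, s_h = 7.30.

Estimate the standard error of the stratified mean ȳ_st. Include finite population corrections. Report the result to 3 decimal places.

V̂(ȳ_st) = Σ W_h² (1 − n_h/N_h) s_h²/n_h, with W_h = N_h/N and N = 3500:
  stratum A: (700/3500)²·(1 − 31/700)·7.70²/31 = 0.0731152
  stratum B: (2800/3500)²·(1 − 632/2800)·7.30²/632 = 0.041784
V̂(ȳ_st) = 0.114899
SE(ȳ_st) = √0.114899 = 0.338968

SE(ȳ_st) ≈ 0.339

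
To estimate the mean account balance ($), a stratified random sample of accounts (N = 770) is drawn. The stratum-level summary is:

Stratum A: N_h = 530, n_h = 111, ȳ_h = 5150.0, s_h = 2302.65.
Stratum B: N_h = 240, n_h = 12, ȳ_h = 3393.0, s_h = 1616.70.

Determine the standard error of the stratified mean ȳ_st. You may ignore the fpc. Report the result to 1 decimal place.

V̂(ȳ_st) = Σ W_h² s_h²/n_h, with W_h = N_h/N and N = 770:
  stratum A: (530/770)²·2302.65²/111 = 22631
  stratum B: (240/770)²·1616.70²/12 = 21160.1
V̂(ȳ_st) = 43791.1
SE(ȳ_st) = √43791.1 = 209.263

SE(ȳ_st) ≈ 209.3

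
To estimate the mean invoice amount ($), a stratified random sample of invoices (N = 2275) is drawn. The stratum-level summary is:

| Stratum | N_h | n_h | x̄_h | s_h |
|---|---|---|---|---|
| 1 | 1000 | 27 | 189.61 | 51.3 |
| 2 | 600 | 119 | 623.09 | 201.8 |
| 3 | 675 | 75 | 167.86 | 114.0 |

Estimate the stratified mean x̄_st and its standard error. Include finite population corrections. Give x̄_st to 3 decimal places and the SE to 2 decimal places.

x̄_st = Σ W_h x̄_h = (1000·189.61 + 600·623.09 + 675·167.86)/2275 = 297.48110
V̂(x̄_st) = Σ W_h² (1 − n_h/N_h) s_h²/n_h, with W_h = N_h/N and N = 2275:
  stratum 1: (1000/2275)²·(1 − 27/1000)·51.3²/27 = 18.324
  stratum 2: (600/2275)²·(1 − 119/600)·201.8²/119 = 19.0822
  stratum 3: (675/2275)²·(1 − 75/675)·114.0²/75 = 13.5594
V̂(x̄_st) = 50.9657
SE(x̄_st) = √50.9657 = 7.13902

x̄_st ≈ 297.481, SE ≈ 7.14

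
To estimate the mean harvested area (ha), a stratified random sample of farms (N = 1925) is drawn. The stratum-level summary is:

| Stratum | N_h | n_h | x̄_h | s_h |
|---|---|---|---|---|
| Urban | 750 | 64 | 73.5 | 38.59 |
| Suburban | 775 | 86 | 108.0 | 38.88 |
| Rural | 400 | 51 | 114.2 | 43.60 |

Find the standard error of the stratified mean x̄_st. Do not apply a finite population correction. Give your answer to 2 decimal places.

V̂(x̄_st) = Σ W_h² s_h²/n_h, with W_h = N_h/N and N = 1925:
  stratum Urban: (750/1925)²·38.59²/64 = 3.53208
  stratum Suburban: (775/1925)²·38.88²/86 = 2.84902
  stratum Rural: (400/1925)²·43.60²/51 = 1.60939
V̂(x̄_st) = 7.99049
SE(x̄_st) = √7.99049 = 2.82675

SE(x̄_st) ≈ 2.83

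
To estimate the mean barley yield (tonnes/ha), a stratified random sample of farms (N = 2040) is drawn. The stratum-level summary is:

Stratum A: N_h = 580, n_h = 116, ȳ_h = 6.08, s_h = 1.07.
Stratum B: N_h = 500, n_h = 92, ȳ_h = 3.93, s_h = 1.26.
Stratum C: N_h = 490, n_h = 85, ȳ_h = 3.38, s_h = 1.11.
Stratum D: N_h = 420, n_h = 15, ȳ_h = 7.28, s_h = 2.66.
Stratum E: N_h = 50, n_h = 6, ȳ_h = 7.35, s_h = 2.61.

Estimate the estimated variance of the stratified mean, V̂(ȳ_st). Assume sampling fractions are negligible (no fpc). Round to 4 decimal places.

V̂(ȳ_st) ≈ 0.0233

V̂(ȳ_st) = Σ W_h² s_h²/n_h, with W_h = N_h/N and N = 2040:
  stratum A: (580/2040)²·1.07²/116 = 0.000797821
  stratum B: (500/2040)²·1.26²/92 = 0.00103665
  stratum C: (490/2040)²·1.11²/85 = 0.000836294
  stratum D: (420/2040)²·2.66²/15 = 0.0199945
  stratum E: (50/2040)²·2.61²/6 = 0.000682039
V̂(ȳ_st) = 0.0233473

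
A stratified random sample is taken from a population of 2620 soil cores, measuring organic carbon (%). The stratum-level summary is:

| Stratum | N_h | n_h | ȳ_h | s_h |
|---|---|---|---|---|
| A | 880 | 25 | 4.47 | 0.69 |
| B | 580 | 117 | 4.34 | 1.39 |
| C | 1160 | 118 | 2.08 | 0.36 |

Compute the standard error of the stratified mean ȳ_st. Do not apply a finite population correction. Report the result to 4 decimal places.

V̂(ȳ_st) = Σ W_h² s_h²/n_h, with W_h = N_h/N and N = 2620:
  stratum A: (880/2620)²·0.69²/25 = 0.00214843
  stratum B: (580/2620)²·1.39²/117 = 0.000809277
  stratum C: (1160/2620)²·0.36²/118 = 0.000215296
V̂(ȳ_st) = 0.003173
SE(ȳ_st) = √0.003173 = 0.0563294

SE(ȳ_st) ≈ 0.0563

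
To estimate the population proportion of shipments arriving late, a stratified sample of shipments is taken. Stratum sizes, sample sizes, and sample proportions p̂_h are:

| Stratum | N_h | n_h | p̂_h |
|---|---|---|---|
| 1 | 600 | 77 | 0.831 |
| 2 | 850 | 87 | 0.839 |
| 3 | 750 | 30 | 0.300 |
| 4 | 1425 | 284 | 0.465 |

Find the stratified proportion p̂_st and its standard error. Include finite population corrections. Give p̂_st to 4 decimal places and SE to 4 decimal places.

N = 3625; stratum weights W_h = N_h/N.
p̂_st = Σ W_h p̂_h = (600·0.831 + 850·0.839 + 750·0.300 + 1425·0.465)/3625 = 0.57914
V̂(p̂_st) = Σ W_h² (1 − n_h/N_h) p̂_h(1−p̂_h)/(n_h−1):
  stratum 1: (600/3625)²·(1 − 77/600)·0.831·0.169/76 = 4.41277e-05
  stratum 2: (850/3625)²·(1 − 87/850)·0.839·0.161/86 = 7.75205e-05
  stratum 3: (750/3625)²·(1 − 30/750)·0.300·0.700/29 = 0.000297577
  stratum 4: (1425/3625)²·(1 − 284/1425)·0.465·0.535/283 = 0.000108769
V̂(p̂_st) = 0.000527994; SE = √V̂ = 0.0229781

p̂_st ≈ 0.5791, SE ≈ 0.0230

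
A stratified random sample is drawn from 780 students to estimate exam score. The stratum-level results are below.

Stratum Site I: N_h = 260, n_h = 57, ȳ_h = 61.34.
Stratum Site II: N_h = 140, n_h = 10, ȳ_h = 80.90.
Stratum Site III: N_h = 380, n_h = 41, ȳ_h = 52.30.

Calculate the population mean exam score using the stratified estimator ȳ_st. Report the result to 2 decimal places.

N = Σ N_h = 780. Stratum weights W_h = N_h/N.
ȳ_st = (260·61.34 + 140·80.90 + 380·52.30) / 780 = 60.4467

ȳ_st ≈ 60.45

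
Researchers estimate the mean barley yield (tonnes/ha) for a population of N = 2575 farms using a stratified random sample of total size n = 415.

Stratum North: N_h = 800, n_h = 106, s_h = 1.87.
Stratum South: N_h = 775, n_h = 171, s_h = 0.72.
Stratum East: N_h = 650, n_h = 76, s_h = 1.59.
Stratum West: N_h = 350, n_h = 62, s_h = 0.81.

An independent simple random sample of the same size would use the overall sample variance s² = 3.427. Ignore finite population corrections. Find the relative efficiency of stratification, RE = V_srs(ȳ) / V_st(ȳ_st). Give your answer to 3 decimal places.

V̂(ȳ_st) = Σ W_h² s_h²/n_h, with W_h = N_h/N and N = 2575:
  stratum North: (800/2575)²·1.87²/106 = 0.00318422
  stratum South: (775/2575)²·0.72²/171 = 0.000274611
  stratum East: (650/2575)²·1.59²/76 = 0.0021196
  stratum West: (350/2575)²·0.81²/62 = 0.000195506
V_st = 0.00577393
V_srs = s²/n = 3.427/415 = 0.00825783
Relative efficiency = V_srs / V_st = 0.00825783/0.00577393 = 1.4302

RE ≈ 1.430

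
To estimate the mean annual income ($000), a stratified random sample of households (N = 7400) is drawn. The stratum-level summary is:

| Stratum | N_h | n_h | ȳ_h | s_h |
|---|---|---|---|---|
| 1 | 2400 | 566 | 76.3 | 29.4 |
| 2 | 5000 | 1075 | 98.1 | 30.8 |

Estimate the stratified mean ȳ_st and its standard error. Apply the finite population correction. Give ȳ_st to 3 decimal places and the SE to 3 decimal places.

ȳ_st = Σ W_h ȳ_h = (2400·76.3 + 5000·98.1)/7400 = 91.02973
V̂(ȳ_st) = Σ W_h² (1 − n_h/N_h) s_h²/n_h, with W_h = N_h/N and N = 7400:
  stratum 1: (2400/7400)²·(1 − 566/2400)·29.4²/566 = 0.122751
  stratum 2: (5000/7400)²·(1 − 1075/5000)·30.8²/1075 = 0.316256
V̂(ȳ_st) = 0.439007
SE(ȳ_st) = √0.439007 = 0.662576

ȳ_st ≈ 91.030, SE ≈ 0.663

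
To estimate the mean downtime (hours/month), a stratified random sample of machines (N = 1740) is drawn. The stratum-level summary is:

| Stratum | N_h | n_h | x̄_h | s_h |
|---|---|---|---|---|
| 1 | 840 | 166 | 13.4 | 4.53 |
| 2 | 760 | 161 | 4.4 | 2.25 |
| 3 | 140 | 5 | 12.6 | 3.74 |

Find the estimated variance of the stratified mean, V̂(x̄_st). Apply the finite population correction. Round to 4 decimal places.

V̂(x̄_st) ≈ 0.0453

V̂(x̄_st) = Σ W_h² (1 − n_h/N_h) s_h²/n_h, with W_h = N_h/N and N = 1740:
  stratum 1: (840/1740)²·(1 − 166/840)·4.53²/166 = 0.0231169
  stratum 2: (760/1740)²·(1 − 161/760)·2.25²/161 = 0.00472804
  stratum 3: (140/1740)²·(1 − 5/140)·3.74²/5 = 0.0174637
V̂(x̄_st) = 0.0453086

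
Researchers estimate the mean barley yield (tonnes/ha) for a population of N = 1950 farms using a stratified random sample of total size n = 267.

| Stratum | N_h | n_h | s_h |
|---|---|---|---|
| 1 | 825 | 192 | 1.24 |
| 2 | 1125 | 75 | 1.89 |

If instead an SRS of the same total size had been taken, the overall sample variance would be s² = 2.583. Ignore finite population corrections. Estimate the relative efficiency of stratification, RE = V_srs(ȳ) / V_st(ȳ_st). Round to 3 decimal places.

V̂(ȳ_st) = Σ W_h² s_h²/n_h, with W_h = N_h/N and N = 1950:
  stratum 1: (825/1950)²·1.24²/192 = 0.00143344
  stratum 2: (1125/1950)²·1.89²/75 = 0.0158525
V_st = 0.017286
V_srs = s²/n = 2.583/267 = 0.00967416
Relative efficiency = V_srs / V_st = 0.00967416/0.017286 = 0.5597

RE ≈ 0.560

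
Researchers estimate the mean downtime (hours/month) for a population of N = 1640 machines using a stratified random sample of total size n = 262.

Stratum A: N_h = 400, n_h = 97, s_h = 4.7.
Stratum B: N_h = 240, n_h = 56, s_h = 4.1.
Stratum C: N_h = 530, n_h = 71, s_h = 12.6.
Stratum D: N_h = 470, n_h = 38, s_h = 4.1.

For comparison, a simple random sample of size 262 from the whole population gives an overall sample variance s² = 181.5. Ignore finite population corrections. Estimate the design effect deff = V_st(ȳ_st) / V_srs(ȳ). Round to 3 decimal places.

V̂(ȳ_st) = Σ W_h² s_h²/n_h, with W_h = N_h/N and N = 1640:
  stratum A: (400/1640)²·4.7²/97 = 0.0135474
  stratum B: (240/1640)²·4.1²/56 = 0.00642857
  stratum C: (530/1640)²·12.6²/71 = 0.233532
  stratum D: (470/1640)²·4.1²/38 = 0.0363322
V_st = 0.28984
V_srs = s²/n = 181.5/262 = 0.692748
deff = V_st / V_srs = 0.28984/0.692748 = 0.4184

deff ≈ 0.418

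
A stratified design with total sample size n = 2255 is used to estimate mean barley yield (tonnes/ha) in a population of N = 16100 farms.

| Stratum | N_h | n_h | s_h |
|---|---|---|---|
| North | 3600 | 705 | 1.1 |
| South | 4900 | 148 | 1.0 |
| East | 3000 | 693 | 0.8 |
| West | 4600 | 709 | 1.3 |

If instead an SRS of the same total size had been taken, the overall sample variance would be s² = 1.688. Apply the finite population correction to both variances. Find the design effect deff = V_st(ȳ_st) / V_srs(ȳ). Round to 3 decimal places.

deff ≈ 1.344

V̂(ȳ_st) = Σ W_h² (1 − n_h/N_h) s_h²/n_h, with W_h = N_h/N and N = 16100:
  stratum North: (3600/16100)²·(1 − 705/3600)·1.1²/705 = 6.90074e-05
  stratum South: (4900/16100)²·(1 − 148/4900)·1.0²/148 = 0.000606959
  stratum East: (3000/16100)²·(1 − 693/3000)·0.8²/693 = 2.46583e-05
  stratum West: (4600/16100)²·(1 − 709/4600)·1.3²/709 = 0.000164592
V_st = 0.000865216
V_srs = (1 − 2255/16100)·1.688/2255 = 0.000643714
deff = V_st / V_srs = 0.000865216/0.000643714 = 1.3441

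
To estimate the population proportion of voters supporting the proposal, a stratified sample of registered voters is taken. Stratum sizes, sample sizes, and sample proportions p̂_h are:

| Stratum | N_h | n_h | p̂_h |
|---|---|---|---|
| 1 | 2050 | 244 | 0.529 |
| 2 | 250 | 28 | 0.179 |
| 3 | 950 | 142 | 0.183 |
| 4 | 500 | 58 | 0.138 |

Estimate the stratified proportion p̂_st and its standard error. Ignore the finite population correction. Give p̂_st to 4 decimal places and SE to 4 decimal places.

p̂_st ≈ 0.3659, SE ≈ 0.0209

N = 3750; stratum weights W_h = N_h/N.
p̂_st = Σ W_h p̂_h = (2050·0.529 + 250·0.179 + 950·0.183 + 500·0.138)/3750 = 0.36588
V̂(p̂_st) = Σ W_h² p̂_h(1−p̂_h)/(n_h−1):
  stratum 1: (2050/3750)²·0.529·0.471/243 = 0.000306419
  stratum 2: (250/3750)²·0.179·0.821/27 = 2.41908e-05
  stratum 3: (950/3750)²·0.183·0.817/141 = 6.80517e-05
  stratum 4: (500/3750)²·0.138·0.862/57 = 3.71013e-05
V̂(p̂_st) = 0.000435763; SE = √V̂ = 0.0208749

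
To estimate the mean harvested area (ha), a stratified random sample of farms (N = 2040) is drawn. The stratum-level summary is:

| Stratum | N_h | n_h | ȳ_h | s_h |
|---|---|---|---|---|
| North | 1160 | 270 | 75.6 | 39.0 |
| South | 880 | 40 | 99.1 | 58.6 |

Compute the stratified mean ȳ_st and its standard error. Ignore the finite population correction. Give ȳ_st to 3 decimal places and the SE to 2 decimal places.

ȳ_st ≈ 85.737, SE ≈ 4.22

ȳ_st = Σ W_h ȳ_h = (1160·75.6 + 880·99.1)/2040 = 85.73725
V̂(ȳ_st) = Σ W_h² s_h²/n_h, with W_h = N_h/N and N = 2040:
  stratum North: (1160/2040)²·39.0²/270 = 1.82147
  stratum South: (880/2040)²·58.6²/40 = 15.975
V̂(ȳ_st) = 17.7964
SE(ȳ_st) = √17.7964 = 4.21858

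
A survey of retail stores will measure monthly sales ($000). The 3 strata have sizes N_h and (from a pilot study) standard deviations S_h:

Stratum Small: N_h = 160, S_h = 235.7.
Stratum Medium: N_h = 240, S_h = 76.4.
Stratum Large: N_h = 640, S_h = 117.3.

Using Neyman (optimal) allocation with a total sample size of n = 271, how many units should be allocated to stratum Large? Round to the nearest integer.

Neyman allocation: n_h = n · N_h S_h / Σ N_i S_i, with n = 271.
  stratum Small: N_h·S_h = 160·235.7 = 37712.00
  stratum Medium: N_h·S_h = 240·76.4 = 18336.00
  stratum Large: N_h·S_h = 640·117.3 = 75072.00
Σ N_h S_h = 131120.00
n for stratum Large = 271·75072.00/131120.00 = 155.159 → 155

155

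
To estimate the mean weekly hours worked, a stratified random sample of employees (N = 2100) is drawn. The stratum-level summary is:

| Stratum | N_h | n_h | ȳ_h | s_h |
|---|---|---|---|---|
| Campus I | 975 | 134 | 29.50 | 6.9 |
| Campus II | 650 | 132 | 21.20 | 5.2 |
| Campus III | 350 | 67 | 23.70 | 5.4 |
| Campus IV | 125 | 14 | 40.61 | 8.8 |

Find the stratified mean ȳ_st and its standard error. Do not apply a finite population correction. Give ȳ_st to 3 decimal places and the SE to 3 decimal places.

ȳ_st ≈ 26.626, SE ≈ 0.358

ȳ_st = Σ W_h ȳ_h = (975·29.50 + 650·21.20 + 350·23.70 + 125·40.61)/2100 = 26.62560
V̂(ȳ_st) = Σ W_h² s_h²/n_h, with W_h = N_h/N and N = 2100:
  stratum Campus I: (975/2100)²·6.9²/134 = 0.0765886
  stratum Campus II: (650/2100)²·5.2²/132 = 0.0196255
  stratum Campus III: (350/2100)²·5.4²/67 = 0.0120896
  stratum Campus IV: (125/2100)²·8.8²/14 = 0.0195983
V̂(ȳ_st) = 0.127902
SE(ȳ_st) = √0.127902 = 0.357634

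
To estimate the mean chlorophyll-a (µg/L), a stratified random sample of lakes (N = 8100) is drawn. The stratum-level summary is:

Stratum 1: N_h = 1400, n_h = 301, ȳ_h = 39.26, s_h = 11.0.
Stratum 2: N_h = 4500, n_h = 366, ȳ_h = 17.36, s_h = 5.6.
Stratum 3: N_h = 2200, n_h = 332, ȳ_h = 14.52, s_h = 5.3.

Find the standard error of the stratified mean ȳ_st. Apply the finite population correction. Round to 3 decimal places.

V̂(ȳ_st) = Σ W_h² (1 − n_h/N_h) s_h²/n_h, with W_h = N_h/N and N = 8100:
  stratum 1: (1400/8100)²·(1 − 301/1400)·11.0²/301 = 0.00942702
  stratum 2: (4500/8100)²·(1 − 366/4500)·5.6²/366 = 0.0242945
  stratum 3: (2200/8100)²·(1 − 332/2200)·5.3²/332 = 0.0052996
V̂(ȳ_st) = 0.0390211
SE(ȳ_st) = √0.0390211 = 0.197538

SE(ȳ_st) ≈ 0.198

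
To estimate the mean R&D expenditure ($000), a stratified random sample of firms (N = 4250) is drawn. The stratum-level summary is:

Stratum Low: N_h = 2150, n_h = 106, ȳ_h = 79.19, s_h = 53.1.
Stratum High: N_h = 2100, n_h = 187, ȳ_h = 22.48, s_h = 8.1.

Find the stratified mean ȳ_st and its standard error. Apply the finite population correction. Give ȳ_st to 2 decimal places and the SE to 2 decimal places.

ȳ_st = Σ W_h ȳ_h = (2150·79.19 + 2100·22.48)/4250 = 51.16859
V̂(ȳ_st) = Σ W_h² (1 − n_h/N_h) s_h²/n_h, with W_h = N_h/N and N = 4250:
  stratum Low: (2150/4250)²·(1 − 106/2150)·53.1²/106 = 6.47179
  stratum High: (2100/4250)²·(1 − 187/2100)·8.1²/187 = 0.0780342
V̂(ȳ_st) = 6.54983
SE(ȳ_st) = √6.54983 = 2.55926

ȳ_st ≈ 51.17, SE ≈ 2.56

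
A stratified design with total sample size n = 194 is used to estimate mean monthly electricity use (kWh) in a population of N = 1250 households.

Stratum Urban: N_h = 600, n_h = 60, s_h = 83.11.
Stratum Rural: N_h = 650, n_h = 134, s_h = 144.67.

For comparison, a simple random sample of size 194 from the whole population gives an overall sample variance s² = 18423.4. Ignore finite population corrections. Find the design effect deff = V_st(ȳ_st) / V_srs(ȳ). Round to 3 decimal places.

deff ≈ 0.724

V̂(ȳ_st) = Σ W_h² s_h²/n_h, with W_h = N_h/N and N = 1250:
  stratum Urban: (600/1250)²·83.11²/60 = 26.5239
  stratum Rural: (650/1250)²·144.67²/134 = 42.2337
V_st = 68.7576
V_srs = s²/n = 18423.4/194 = 94.966
deff = V_st / V_srs = 68.7576/94.966 = 0.7240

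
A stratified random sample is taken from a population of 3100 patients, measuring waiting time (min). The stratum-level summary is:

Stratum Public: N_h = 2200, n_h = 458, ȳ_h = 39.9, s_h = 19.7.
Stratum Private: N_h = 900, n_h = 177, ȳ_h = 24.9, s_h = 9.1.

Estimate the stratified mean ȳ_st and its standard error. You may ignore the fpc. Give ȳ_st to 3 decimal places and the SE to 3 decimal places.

ȳ_st ≈ 35.545, SE ≈ 0.683

ȳ_st = Σ W_h ȳ_h = (2200·39.9 + 900·24.9)/3100 = 35.54516
V̂(ȳ_st) = Σ W_h² s_h²/n_h, with W_h = N_h/N and N = 3100:
  stratum Public: (2200/3100)²·19.7²/458 = 0.426765
  stratum Private: (900/3100)²·9.1²/177 = 0.039434
V̂(ȳ_st) = 0.466199
SE(ȳ_st) = √0.466199 = 0.682788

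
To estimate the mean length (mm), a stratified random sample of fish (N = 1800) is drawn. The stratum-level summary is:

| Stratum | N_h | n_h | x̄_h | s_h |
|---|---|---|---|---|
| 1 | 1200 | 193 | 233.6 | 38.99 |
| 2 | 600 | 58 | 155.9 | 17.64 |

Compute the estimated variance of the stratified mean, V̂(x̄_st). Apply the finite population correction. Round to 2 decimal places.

V̂(x̄_st) = Σ W_h² (1 − n_h/N_h) s_h²/n_h, with W_h = N_h/N and N = 1800:
  stratum 1: (1200/1800)²·(1 − 193/1200)·38.99²/193 = 2.93775
  stratum 2: (600/1800)²·(1 − 58/600)·17.64²/58 = 0.538486
V̂(x̄_st) = 3.47624

V̂(x̄_st) ≈ 3.48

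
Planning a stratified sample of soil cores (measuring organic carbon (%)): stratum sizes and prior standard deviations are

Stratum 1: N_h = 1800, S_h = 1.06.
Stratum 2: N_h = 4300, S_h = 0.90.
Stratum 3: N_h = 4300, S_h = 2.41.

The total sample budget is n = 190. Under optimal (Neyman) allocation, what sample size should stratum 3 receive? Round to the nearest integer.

Neyman allocation: n_h = n · N_h S_h / Σ N_i S_i, with n = 190.
  stratum 1: N_h·S_h = 1800·1.06 = 1908.00
  stratum 2: N_h·S_h = 4300·0.90 = 3870.00
  stratum 3: N_h·S_h = 4300·2.41 = 10363.00
Σ N_h S_h = 16141.00
n for stratum 3 = 190·10363.00/16141.00 = 121.986 → 122

122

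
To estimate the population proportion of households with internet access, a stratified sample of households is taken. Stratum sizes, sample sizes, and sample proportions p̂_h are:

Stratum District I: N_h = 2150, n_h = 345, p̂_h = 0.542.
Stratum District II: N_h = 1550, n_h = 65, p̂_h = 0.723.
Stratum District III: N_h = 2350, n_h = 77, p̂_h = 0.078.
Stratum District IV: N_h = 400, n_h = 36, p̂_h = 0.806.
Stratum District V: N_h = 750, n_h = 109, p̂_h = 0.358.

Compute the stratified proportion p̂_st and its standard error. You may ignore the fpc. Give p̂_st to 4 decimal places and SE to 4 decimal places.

N = 7200; stratum weights W_h = N_h/N.
p̂_st = Σ W_h p̂_h = (2150·0.542 + 1550·0.723 + 2350·0.078 + 400·0.806 + 750·0.358)/7200 = 0.42502
V̂(p̂_st) = Σ W_h² p̂_h(1−p̂_h)/(n_h−1):
  stratum District I: (2150/7200)²·0.542·0.458/344 = 6.43455e-05
  stratum District II: (1550/7200)²·0.723·0.277/64 = 0.000145023
  stratum District III: (2350/7200)²·0.078·0.922/76 = 0.000100805
  stratum District IV: (400/7200)²·0.806·0.194/35 = 1.37887e-05
  stratum District V: (750/7200)²·0.358·0.642/108 = 2.30915e-05
V̂(p̂_st) = 0.000347054; SE = √V̂ = 0.0186294

p̂_st ≈ 0.4250, SE ≈ 0.0186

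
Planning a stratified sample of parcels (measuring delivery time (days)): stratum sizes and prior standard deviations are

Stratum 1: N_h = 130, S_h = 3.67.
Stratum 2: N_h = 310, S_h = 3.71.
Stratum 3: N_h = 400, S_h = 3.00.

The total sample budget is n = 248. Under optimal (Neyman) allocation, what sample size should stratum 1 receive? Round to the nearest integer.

42

Neyman allocation: n_h = n · N_h S_h / Σ N_i S_i, with n = 248.
  stratum 1: N_h·S_h = 130·3.67 = 477.10
  stratum 2: N_h·S_h = 310·3.71 = 1150.10
  stratum 3: N_h·S_h = 400·3.00 = 1200.00
Σ N_h S_h = 2827.20
n for stratum 1 = 248·477.10/2827.20 = 41.851 → 42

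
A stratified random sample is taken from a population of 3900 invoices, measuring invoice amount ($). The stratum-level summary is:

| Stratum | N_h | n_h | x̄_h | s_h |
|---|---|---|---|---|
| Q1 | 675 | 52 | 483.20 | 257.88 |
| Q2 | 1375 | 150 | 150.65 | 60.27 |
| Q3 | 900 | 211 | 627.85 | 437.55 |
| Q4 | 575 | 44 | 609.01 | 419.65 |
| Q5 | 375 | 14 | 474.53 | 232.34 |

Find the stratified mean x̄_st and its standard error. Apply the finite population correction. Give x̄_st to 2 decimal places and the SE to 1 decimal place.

x̄_st = Σ W_h x̄_h = (675·483.20 + 1375·150.65 + 900·627.85 + 575·609.01 + 375·474.53)/3900 = 417.05083
V̂(x̄_st) = Σ W_h² (1 − n_h/N_h) s_h²/n_h, with W_h = N_h/N and N = 3900:
  stratum Q1: (675/3900)²·(1 − 52/675)·257.88²/52 = 35.3586
  stratum Q2: (1375/3900)²·(1 − 150/1375)·60.27²/150 = 2.68176
  stratum Q3: (900/3900)²·(1 − 211/900)·437.55²/211 = 36.9918
  stratum Q4: (575/3900)²·(1 − 44/575)·419.65²/44 = 80.3443
  stratum Q5: (375/3900)²·(1 − 14/375)·232.34²/14 = 34.3186
V̂(x̄_st) = 189.695
SE(x̄_st) = √189.695 = 13.773

x̄_st ≈ 417.05, SE ≈ 13.8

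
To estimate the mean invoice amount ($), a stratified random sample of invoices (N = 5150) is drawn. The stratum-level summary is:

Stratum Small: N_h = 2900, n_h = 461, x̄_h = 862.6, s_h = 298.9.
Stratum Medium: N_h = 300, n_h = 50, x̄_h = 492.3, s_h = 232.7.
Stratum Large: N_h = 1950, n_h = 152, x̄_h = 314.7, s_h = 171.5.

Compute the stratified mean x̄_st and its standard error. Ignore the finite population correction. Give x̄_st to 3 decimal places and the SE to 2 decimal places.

x̄_st ≈ 633.572, SE ≈ 9.64

x̄_st = Σ W_h x̄_h = (2900·862.6 + 300·492.3 + 1950·314.7)/5150 = 633.57184
V̂(x̄_st) = Σ W_h² s_h²/n_h, with W_h = N_h/N and N = 5150:
  stratum Small: (2900/5150)²·298.9²/461 = 61.4515
  stratum Medium: (300/5150)²·232.7²/50 = 3.67494
  stratum Large: (1950/5150)²·171.5²/152 = 27.7421
V̂(x̄_st) = 92.8685
SE(x̄_st) = √92.8685 = 9.63683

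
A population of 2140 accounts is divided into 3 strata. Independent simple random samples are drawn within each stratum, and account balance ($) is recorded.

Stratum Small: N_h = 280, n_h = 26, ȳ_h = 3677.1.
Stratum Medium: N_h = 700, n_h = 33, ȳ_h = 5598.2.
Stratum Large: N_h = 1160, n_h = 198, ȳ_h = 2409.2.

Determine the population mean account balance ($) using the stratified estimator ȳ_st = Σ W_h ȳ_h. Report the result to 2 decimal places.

ȳ_st ≈ 3618.22

N = Σ N_h = 2140. Stratum weights W_h = N_h/N.
ȳ_st = (280·3677.1 + 700·5598.2 + 1160·2409.2) / 2140 = 3618.2243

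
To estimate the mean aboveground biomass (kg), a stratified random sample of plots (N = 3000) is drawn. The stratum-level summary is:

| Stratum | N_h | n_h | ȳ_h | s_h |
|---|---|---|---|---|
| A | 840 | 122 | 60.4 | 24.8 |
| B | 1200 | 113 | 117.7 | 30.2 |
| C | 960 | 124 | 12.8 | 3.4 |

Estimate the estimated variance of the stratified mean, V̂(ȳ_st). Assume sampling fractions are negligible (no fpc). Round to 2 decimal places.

V̂(ȳ_st) ≈ 1.70

V̂(ȳ_st) = Σ W_h² s_h²/n_h, with W_h = N_h/N and N = 3000:
  stratum A: (840/3000)²·24.8²/122 = 0.395239
  stratum B: (1200/3000)²·30.2²/113 = 1.29138
  stratum C: (960/3000)²·3.4²/124 = 0.00954632
V̂(ȳ_st) = 1.69617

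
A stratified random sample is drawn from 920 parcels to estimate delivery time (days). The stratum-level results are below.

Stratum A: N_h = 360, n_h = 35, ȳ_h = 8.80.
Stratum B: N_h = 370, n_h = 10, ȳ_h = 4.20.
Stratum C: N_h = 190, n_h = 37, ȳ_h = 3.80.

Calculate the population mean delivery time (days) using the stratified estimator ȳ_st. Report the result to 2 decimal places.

ȳ_st ≈ 5.92

N = Σ N_h = 920. Stratum weights W_h = N_h/N.
ȳ_st = (360·8.80 + 370·4.20 + 190·3.80) / 920 = 5.9174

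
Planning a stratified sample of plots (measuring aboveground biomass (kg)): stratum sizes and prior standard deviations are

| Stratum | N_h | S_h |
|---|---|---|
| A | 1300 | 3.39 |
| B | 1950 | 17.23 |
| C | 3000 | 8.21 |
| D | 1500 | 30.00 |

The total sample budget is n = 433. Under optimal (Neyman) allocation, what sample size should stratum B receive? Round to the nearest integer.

Neyman allocation: n_h = n · N_h S_h / Σ N_i S_i, with n = 433.
  stratum A: N_h·S_h = 1300·3.39 = 4407.00
  stratum B: N_h·S_h = 1950·17.23 = 33598.50
  stratum C: N_h·S_h = 3000·8.21 = 24630.00
  stratum D: N_h·S_h = 1500·30.00 = 45000.00
Σ N_h S_h = 107635.50
n for stratum B = 433·33598.50/107635.50 = 135.161 → 135

135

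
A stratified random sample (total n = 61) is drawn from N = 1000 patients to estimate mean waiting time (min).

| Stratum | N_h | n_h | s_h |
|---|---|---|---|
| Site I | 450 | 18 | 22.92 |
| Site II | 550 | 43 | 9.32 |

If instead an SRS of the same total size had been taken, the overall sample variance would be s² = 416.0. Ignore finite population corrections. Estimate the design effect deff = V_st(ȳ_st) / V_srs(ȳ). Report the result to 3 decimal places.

V̂(ȳ_st) = Σ W_h² s_h²/n_h, with W_h = N_h/N and N = 1000:
  stratum Site I: (450/1000)²·22.92²/18 = 5.90992
  stratum Site II: (550/1000)²·9.32²/43 = 0.611067
V_st = 6.52099
V_srs = s²/n = 416.0/61 = 6.81967
deff = V_st / V_srs = 6.52099/6.81967 = 0.9562

deff ≈ 0.956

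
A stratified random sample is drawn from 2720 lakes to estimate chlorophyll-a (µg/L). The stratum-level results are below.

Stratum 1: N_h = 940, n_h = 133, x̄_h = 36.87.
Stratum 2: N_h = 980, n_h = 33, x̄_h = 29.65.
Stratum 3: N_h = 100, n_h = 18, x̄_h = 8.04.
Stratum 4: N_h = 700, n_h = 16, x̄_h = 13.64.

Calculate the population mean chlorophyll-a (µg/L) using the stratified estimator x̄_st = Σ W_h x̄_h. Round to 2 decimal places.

x̄_st ≈ 27.23

N = Σ N_h = 2720. Stratum weights W_h = N_h/N.
x̄_st = (940·36.87 + 980·29.65 + 100·8.04 + 700·13.64) / 2720 = 27.2304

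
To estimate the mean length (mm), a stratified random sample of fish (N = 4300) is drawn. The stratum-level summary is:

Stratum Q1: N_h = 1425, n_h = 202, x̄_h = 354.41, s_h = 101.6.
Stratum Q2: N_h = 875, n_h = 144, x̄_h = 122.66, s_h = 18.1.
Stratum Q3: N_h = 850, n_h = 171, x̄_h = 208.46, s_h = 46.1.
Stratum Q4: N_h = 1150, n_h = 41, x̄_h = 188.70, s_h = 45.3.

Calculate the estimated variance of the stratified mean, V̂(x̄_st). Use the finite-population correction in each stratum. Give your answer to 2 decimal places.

V̂(x̄_st) ≈ 8.74

V̂(x̄_st) = Σ W_h² (1 − n_h/N_h) s_h²/n_h, with W_h = N_h/N and N = 4300:
  stratum Q1: (1425/4300)²·(1 − 202/1425)·101.6²/202 = 4.8166
  stratum Q2: (875/4300)²·(1 − 144/875)·18.1²/144 = 0.0787015
  stratum Q3: (850/4300)²·(1 − 171/850)·46.1²/171 = 0.387934
  stratum Q4: (1150/4300)²·(1 − 41/1150)·45.3²/41 = 3.45227
V̂(x̄_st) = 8.73551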